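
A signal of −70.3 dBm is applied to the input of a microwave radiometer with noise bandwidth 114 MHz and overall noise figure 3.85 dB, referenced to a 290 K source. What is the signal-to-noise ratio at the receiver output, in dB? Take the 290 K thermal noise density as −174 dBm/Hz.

Noise floor: N = −174 + 10 log₁₀(B) + NF
10 log₁₀(1.14×10⁸) = 80.57 dB
N = −174 + 80.57 + 3.85 = −89.58 dBm
SNR = P_sig − N = −70.3 − (−89.58) = 19.28 dB → 19.3 dB

19.3 dB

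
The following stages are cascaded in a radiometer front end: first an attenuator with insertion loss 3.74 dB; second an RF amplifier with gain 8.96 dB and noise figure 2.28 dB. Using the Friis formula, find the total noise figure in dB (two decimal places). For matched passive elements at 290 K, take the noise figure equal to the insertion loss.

6.02 dB

Convert to linear (a loss of L dB is a gain of −L dB): F_i = 10^(NF_i/10), G_i = 10^(G_i,dB/10)
  Stage 1: F_1 = 10^(3.74/10) = 2.366, G_1 = 10^(−3.74/10) = 0.4227
  Stage 2: F_2 = 10^(2.28/10) = 1.690, G_2 = 10^(8.96/10) = 7.870
Friis cascade:
  F = 2.366 + (1.690 − 1)/0.4227 = 3.999
NF = 10 log₁₀(3.999) = 6.02 dB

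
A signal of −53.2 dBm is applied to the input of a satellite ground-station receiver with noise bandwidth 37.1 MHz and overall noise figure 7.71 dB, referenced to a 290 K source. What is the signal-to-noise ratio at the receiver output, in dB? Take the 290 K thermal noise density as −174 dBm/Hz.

Noise floor: N = −174 + 10 log₁₀(B) + NF
10 log₁₀(3.71×10⁷) = 75.69 dB
N = −174 + 75.69 + 7.71 = −90.60 dBm
SNR = P_sig − N = −53.2 − (−90.60) = 37.40 dB → 37.4 dB

37.4 dB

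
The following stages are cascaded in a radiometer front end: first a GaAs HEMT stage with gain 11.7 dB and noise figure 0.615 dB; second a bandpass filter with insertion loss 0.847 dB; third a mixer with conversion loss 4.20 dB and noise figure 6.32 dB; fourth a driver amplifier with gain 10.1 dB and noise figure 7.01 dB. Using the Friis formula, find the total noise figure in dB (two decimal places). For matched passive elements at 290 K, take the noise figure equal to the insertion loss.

Convert to linear (a loss of L dB is a gain of −L dB): F_i = 10^(NF_i/10), G_i = 10^(G_i,dB/10)
  Stage 1: F_1 = 10^(0.615/10) = 1.152, G_1 = 10^(11.7/10) = 14.79
  Stage 2: F_2 = 10^(0.847/10) = 1.215, G_2 = 10^(−0.847/10) = 0.8228
  Stage 3: F_3 = 10^(6.32/10) = 4.285, G_3 = 10^(−4.20/10) = 0.3802
  Stage 4: F_4 = 10^(7.01/10) = 5.023, G_4 = 10^(10.1/10) = 10.23
Friis cascade:
  F = 1.152 + (1.215 − 1)/14.79 + (4.285 − 1)/12.17 + (5.023 − 1)/4.627 = 2.306
NF = 10 log₁₀(2.306) = 3.63 dB

3.63 dB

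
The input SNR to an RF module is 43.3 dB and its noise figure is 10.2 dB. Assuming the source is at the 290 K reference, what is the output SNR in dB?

By definition F = SNR_in/SNR_out, so in dB: SNR_out = SNR_in − NF
SNR_out = 43.3 − 10.2 = 33.1 dB

33.1 dB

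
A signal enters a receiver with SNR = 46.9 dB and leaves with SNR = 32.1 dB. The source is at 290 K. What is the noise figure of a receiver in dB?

NF (dB) = SNR_in(dB) − SNR_out(dB) when the source is at T₀
NF = 46.9 − 32.1 = 14.8 dB

14.8 dB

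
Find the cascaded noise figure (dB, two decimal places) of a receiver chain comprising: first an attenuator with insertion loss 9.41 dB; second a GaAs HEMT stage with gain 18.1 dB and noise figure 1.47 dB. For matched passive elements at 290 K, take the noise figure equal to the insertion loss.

Convert to linear (a loss of L dB is a gain of −L dB): F_i = 10^(NF_i/10), G_i = 10^(G_i,dB/10)
  Stage 1: F_1 = 10^(9.41/10) = 8.730, G_1 = 10^(−9.41/10) = 0.1146
  Stage 2: F_2 = 10^(1.47/10) = 1.403, G_2 = 10^(18.1/10) = 64.57
Friis cascade:
  F = 8.730 + (1.403 − 1)/0.1146 = 12.25
NF = 10 log₁₀(12.25) = 10.88 dB

10.88 dB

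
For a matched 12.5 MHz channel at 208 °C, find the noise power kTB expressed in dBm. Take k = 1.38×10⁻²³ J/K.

−100.8 dBm

T = 208 °C + 273.15 = 481.15 K
P_n = kTB = 1.38×10⁻²³ × 481.15 × 1.25×10⁷ = 8.30×10⁻¹⁴ W
In dBm: 10 log₁₀(8.30×10⁻¹⁴ / 10⁻³) = −100.8 dBm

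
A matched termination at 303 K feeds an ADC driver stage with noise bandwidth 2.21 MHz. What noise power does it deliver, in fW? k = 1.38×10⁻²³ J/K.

9.24 fW

P_n = kTB = 1.38×10⁻²³ × 303 × 2.21×10⁶ = 9.24×10⁻¹⁵ W = 9.24 fW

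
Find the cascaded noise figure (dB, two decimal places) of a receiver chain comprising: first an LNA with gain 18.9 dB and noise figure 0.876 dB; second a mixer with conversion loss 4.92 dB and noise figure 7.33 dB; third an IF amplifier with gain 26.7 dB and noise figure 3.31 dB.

1.23 dB

Convert to linear (a loss of L dB is a gain of −L dB): F_i = 10^(NF_i/10), G_i = 10^(G_i,dB/10)
  Stage 1: F_1 = 10^(0.876/10) = 1.223, G_1 = 10^(18.9/10) = 77.62
  Stage 2: F_2 = 10^(7.33/10) = 5.408, G_2 = 10^(−4.92/10) = 0.3221
  Stage 3: F_3 = 10^(3.31/10) = 2.143, G_3 = 10^(26.7/10) = 467.7
Friis cascade:
  F = 1.223 + (5.408 − 1)/77.62 + (2.143 − 1)/25.00 = 1.326
NF = 10 log₁₀(1.326) = 1.23 dB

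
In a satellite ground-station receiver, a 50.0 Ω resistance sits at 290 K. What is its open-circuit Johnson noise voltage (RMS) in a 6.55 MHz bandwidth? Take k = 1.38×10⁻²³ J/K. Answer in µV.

V_n = √(4kTRB)
4kTRB = 4 × 1.38×10⁻²³ × 290 × 5.00×10¹ × 6.55×10⁶ = 5.24×10⁻¹² V²
V_n = √(5.24×10⁻¹²) = 2.29×10⁻⁶ V = 2.29 µV

2.29 µV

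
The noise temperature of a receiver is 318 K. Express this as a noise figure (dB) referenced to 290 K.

3.22 dB

F = 1 + T_e/T₀ = 1 + 318/290 = 2.09655
NF = 10 log₁₀(2.09655) = 3.22 dB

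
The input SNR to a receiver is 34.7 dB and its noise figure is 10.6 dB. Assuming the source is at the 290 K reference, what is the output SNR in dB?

By definition F = SNR_in/SNR_out, so in dB: SNR_out = SNR_in − NF
SNR_out = 34.7 − 10.6 = 24.1 dB

24.1 dB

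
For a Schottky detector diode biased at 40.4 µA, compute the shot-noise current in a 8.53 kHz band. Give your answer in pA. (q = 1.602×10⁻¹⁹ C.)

I_n = √(2qI·B)
2qI·B = 2 × 1.602×10⁻¹⁹ × 4.04×10⁻⁵ × 8.53×10³ = 1.10×10⁻¹⁹ A²
I_n = √(1.10×10⁻¹⁹) = 3.32×10⁻¹⁰ A = 332 pA

332 pA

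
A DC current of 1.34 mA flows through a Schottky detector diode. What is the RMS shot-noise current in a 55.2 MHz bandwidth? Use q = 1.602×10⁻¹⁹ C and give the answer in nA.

154 nA

I_n = √(2qI·B)
2qI·B = 2 × 1.602×10⁻¹⁹ × 1.34×10⁻³ × 5.52×10⁷ = 2.37×10⁻¹⁴ A²
I_n = √(2.37×10⁻¹⁴) = 1.54×10⁻⁷ A = 154 nA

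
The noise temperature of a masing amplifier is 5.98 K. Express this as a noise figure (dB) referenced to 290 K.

0.089 dB

F = 1 + T_e/T₀ = 1 + 5.98/290 = 1.02062
NF = 10 log₁₀(1.02062) = 0.089 dB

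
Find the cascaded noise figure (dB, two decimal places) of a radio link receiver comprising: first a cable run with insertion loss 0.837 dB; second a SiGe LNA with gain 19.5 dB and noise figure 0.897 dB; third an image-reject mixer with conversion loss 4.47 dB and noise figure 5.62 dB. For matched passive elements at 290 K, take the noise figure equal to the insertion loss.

1.84 dB

Convert to linear (a loss of L dB is a gain of −L dB): F_i = 10^(NF_i/10), G_i = 10^(G_i,dB/10)
  Stage 1: F_1 = 10^(0.837/10) = 1.213, G_1 = 10^(−0.837/10) = 0.8247
  Stage 2: F_2 = 10^(0.897/10) = 1.229, G_2 = 10^(19.5/10) = 89.13
  Stage 3: F_3 = 10^(5.62/10) = 3.648, G_3 = 10^(−4.47/10) = 0.3573
Friis cascade:
  F = 1.213 + (1.229 − 1)/0.8247 + (3.648 − 1)/73.50 = 1.527
NF = 10 log₁₀(1.527) = 1.84 dB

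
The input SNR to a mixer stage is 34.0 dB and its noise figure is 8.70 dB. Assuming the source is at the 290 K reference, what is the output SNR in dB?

By definition F = SNR_in/SNR_out, so in dB: SNR_out = SNR_in − NF
SNR_out = 34.0 − 8.70 = 25.30 dB

25.30 dB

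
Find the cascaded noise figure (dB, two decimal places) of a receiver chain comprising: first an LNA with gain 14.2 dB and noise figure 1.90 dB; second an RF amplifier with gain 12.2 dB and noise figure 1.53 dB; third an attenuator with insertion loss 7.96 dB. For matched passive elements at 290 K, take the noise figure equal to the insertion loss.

Convert to linear (a loss of L dB is a gain of −L dB): F_i = 10^(NF_i/10), G_i = 10^(G_i,dB/10)
  Stage 1: F_1 = 10^(1.90/10) = 1.549, G_1 = 10^(14.2/10) = 26.30
  Stage 2: F_2 = 10^(1.53/10) = 1.422, G_2 = 10^(12.2/10) = 16.60
  Stage 3: F_3 = 10^(7.96/10) = 6.252, G_3 = 10^(−7.96/10) = 0.1600
Friis cascade:
  F = 1.549 + (1.422 − 1)/26.30 + (6.252 − 1)/436.5 = 1.577
NF = 10 log₁₀(1.577) = 1.98 dB

1.98 dB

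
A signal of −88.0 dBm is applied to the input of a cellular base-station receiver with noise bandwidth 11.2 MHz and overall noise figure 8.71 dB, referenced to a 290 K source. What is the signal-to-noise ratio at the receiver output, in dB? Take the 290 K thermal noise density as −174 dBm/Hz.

Noise floor: N = −174 + 10 log₁₀(B) + NF
10 log₁₀(1.12×10⁷) = 70.49 dB
N = −174 + 70.49 + 8.71 = −94.80 dBm
SNR = P_sig − N = −88.0 − (−94.80) = 6.80 dB → 6.8 dB

6.8 dB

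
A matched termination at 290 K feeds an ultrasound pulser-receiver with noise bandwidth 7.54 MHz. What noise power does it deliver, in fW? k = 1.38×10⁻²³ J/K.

P_n = kTB = 1.38×10⁻²³ × 290 × 7.54×10⁶ = 3.02×10⁻¹⁴ W = 30.2 fW

30.2 fW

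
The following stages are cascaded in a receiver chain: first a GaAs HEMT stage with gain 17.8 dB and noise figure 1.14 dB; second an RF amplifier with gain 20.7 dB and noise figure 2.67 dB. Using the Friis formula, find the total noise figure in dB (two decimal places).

Convert to linear (a loss of L dB is a gain of −L dB): F_i = 10^(NF_i/10), G_i = 10^(G_i,dB/10)
  Stage 1: F_1 = 10^(1.14/10) = 1.300, G_1 = 10^(17.8/10) = 60.26
  Stage 2: F_2 = 10^(2.67/10) = 1.849, G_2 = 10^(20.7/10) = 117.5
Friis cascade:
  F = 1.300 + (1.849 − 1)/60.26 = 1.314
NF = 10 log₁₀(1.314) = 1.19 dB

1.19 dB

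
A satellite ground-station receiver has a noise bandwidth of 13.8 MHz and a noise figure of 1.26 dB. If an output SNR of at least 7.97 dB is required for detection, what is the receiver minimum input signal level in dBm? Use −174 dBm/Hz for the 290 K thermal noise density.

−93.4 dBm

Sensitivity = −174 + 10 log₁₀(B) + NF + SNR_min
= −174 + 71.4 + 1.26 + 7.97
= −93.37 dBm → −93.4 dBm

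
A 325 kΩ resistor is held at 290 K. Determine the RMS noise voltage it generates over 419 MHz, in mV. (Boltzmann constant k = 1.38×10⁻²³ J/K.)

V_n = √(4kTRB)
4kTRB = 4 × 1.38×10⁻²³ × 290 × 3.25×10⁵ × 4.19×10⁸ = 2.18×10⁻⁶ V²
V_n = √(2.18×10⁻⁶) = 1.48×10⁻³ V = 1.48 mV

1.48 mV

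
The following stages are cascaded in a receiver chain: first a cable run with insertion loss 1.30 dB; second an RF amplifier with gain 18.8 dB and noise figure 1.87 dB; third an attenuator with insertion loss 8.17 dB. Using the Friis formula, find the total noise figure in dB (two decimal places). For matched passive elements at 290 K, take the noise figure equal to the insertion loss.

Convert to linear (a loss of L dB is a gain of −L dB): F_i = 10^(NF_i/10), G_i = 10^(G_i,dB/10)
  Stage 1: F_1 = 10^(1.30/10) = 1.349, G_1 = 10^(−1.30/10) = 0.7413
  Stage 2: F_2 = 10^(1.87/10) = 1.538, G_2 = 10^(18.8/10) = 75.86
  Stage 3: F_3 = 10^(8.17/10) = 6.561, G_3 = 10^(−8.17/10) = 0.1524
Friis cascade:
  F = 1.349 + (1.538 − 1)/0.7413 + (6.561 − 1)/56.23 = 2.174
NF = 10 log₁₀(2.174) = 3.37 dB

3.37 dB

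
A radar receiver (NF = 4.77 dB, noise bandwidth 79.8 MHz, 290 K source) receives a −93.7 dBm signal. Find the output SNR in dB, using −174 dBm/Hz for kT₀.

Noise floor: N = −174 + 10 log₁₀(B) + NF
10 log₁₀(7.98×10⁷) = 79.02 dB
N = −174 + 79.02 + 4.77 = −90.21 dBm
SNR = P_sig − N = −93.7 − (−90.21) = −3.49 dB → −3.5 dB

−3.5 dB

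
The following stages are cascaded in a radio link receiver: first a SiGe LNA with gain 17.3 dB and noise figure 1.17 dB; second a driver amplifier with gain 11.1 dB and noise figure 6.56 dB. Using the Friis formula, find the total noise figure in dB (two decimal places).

1.38 dB

Convert to linear (a loss of L dB is a gain of −L dB): F_i = 10^(NF_i/10), G_i = 10^(G_i,dB/10)
  Stage 1: F_1 = 10^(1.17/10) = 1.309, G_1 = 10^(17.3/10) = 53.70
  Stage 2: F_2 = 10^(6.56/10) = 4.529, G_2 = 10^(11.1/10) = 12.88
Friis cascade:
  F = 1.309 + (4.529 − 1)/53.70 = 1.375
NF = 10 log₁₀(1.375) = 1.38 dB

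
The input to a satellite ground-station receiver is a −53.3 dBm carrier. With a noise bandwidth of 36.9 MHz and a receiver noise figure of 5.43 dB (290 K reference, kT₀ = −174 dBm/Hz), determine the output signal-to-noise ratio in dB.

Noise floor: N = −174 + 10 log₁₀(B) + NF
10 log₁₀(3.69×10⁷) = 75.67 dB
N = −174 + 75.67 + 5.43 = −92.90 dBm
SNR = P_sig − N = −53.3 − (−92.90) = 39.60 dB → 39.6 dB

39.6 dB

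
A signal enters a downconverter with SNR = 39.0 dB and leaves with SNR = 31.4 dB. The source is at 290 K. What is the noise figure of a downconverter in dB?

7.6 dB

NF (dB) = SNR_in(dB) − SNR_out(dB) when the source is at T₀
NF = 39.0 − 31.4 = 7.6 dB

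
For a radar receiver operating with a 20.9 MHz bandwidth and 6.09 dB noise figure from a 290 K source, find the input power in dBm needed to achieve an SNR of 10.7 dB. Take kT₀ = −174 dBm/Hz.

−84.0 dBm

Sensitivity = −174 + 10 log₁₀(B) + NF + SNR_min
= −174 + 73.2 + 6.09 + 10.7
= −84.01 dBm → −84.0 dBm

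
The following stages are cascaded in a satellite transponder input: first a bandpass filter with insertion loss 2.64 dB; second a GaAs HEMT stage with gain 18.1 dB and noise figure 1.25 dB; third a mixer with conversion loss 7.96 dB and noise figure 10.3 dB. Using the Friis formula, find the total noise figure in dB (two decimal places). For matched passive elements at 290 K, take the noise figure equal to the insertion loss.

Convert to linear (a loss of L dB is a gain of −L dB): F_i = 10^(NF_i/10), G_i = 10^(G_i,dB/10)
  Stage 1: F_1 = 10^(2.64/10) = 1.837, G_1 = 10^(−2.64/10) = 0.5445
  Stage 2: F_2 = 10^(1.25/10) = 1.334, G_2 = 10^(18.1/10) = 64.57
  Stage 3: F_3 = 10^(10.3/10) = 10.72, G_3 = 10^(−7.96/10) = 0.1600
Friis cascade:
  F = 1.837 + (1.334 − 1)/0.5445 + (10.72 − 1)/35.16 = 2.725
NF = 10 log₁₀(2.725) = 4.35 dB

4.35 dB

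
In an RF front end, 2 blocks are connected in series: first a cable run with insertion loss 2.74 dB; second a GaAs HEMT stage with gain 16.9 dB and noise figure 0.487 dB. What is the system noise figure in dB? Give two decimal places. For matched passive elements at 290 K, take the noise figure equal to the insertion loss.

Convert to linear (a loss of L dB is a gain of −L dB): F_i = 10^(NF_i/10), G_i = 10^(G_i,dB/10)
  Stage 1: F_1 = 10^(2.74/10) = 1.879, G_1 = 10^(−2.74/10) = 0.5321
  Stage 2: F_2 = 10^(0.487/10) = 1.119, G_2 = 10^(16.9/10) = 48.98
Friis cascade:
  F = 1.879 + (1.119 − 1)/0.5321 = 2.102
NF = 10 log₁₀(2.102) = 3.23 dB

3.23 dB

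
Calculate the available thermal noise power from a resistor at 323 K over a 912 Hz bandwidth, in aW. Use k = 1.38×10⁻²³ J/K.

4.07 aW

P_n = kTB = 1.38×10⁻²³ × 323 × 9.12×10² = 4.07×10⁻¹⁸ W = 4.07 aW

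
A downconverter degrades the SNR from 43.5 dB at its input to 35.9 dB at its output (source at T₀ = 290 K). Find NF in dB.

NF (dB) = SNR_in(dB) − SNR_out(dB) when the source is at T₀
NF = 43.5 − 35.9 = 7.6 dB

7.6 dB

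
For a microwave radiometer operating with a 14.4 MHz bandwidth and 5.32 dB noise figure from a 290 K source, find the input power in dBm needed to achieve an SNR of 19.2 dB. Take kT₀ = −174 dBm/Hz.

Sensitivity = −174 + 10 log₁₀(B) + NF + SNR_min
= −174 + 71.58 + 5.32 + 19.2
= −77.90 dBm → −77.9 dBm

−77.9 dBm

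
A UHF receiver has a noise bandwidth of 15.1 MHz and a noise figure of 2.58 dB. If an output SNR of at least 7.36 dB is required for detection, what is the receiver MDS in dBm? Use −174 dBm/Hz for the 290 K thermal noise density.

−92.3 dBm

Sensitivity = −174 + 10 log₁₀(B) + NF + SNR_min
= −174 + 71.79 + 2.58 + 7.36
= −92.27 dBm → −92.3 dBm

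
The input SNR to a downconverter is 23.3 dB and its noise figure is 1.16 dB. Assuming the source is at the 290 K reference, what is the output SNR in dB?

By definition F = SNR_in/SNR_out, so in dB: SNR_out = SNR_in − NF
SNR_out = 23.3 − 1.16 = 22.14 dB

22.14 dB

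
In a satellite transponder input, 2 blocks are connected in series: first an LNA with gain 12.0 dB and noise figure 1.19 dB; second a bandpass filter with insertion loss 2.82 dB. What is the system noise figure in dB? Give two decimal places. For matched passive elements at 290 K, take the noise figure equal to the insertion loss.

Convert to linear (a loss of L dB is a gain of −L dB): F_i = 10^(NF_i/10), G_i = 10^(G_i,dB/10)
  Stage 1: F_1 = 10^(1.19/10) = 1.315, G_1 = 10^(12.0/10) = 15.85
  Stage 2: F_2 = 10^(2.82/10) = 1.914, G_2 = 10^(−2.82/10) = 0.5224
Friis cascade:
  F = 1.315 + (1.914 − 1)/15.85 = 1.373
NF = 10 log₁₀(1.373) = 1.38 dB

1.38 dB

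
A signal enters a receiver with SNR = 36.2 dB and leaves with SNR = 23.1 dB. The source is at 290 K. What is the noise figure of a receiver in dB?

13.1 dB

NF (dB) = SNR_in(dB) − SNR_out(dB) when the source is at T₀
NF = 36.2 − 23.1 = 13.1 dB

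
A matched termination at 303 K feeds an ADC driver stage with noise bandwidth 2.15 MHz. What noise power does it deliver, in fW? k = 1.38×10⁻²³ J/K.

P_n = kTB = 1.38×10⁻²³ × 303 × 2.15×10⁶ = 8.99×10⁻¹⁵ W = 8.99 fW

8.99 fW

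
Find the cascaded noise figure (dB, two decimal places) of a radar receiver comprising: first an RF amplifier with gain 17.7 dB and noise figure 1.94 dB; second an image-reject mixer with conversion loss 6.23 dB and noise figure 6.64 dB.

2.11 dB

Convert to linear (a loss of L dB is a gain of −L dB): F_i = 10^(NF_i/10), G_i = 10^(G_i,dB/10)
  Stage 1: F_1 = 10^(1.94/10) = 1.563, G_1 = 10^(17.7/10) = 58.88
  Stage 2: F_2 = 10^(6.64/10) = 4.613, G_2 = 10^(−6.23/10) = 0.2382
Friis cascade:
  F = 1.563 + (4.613 − 1)/58.88 = 1.625
NF = 10 log₁₀(1.625) = 2.11 dB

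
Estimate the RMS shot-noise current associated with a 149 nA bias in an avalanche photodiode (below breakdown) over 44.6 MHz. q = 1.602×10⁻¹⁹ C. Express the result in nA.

1.46 nA

I_n = √(2qI·B)
2qI·B = 2 × 1.602×10⁻¹⁹ × 1.49×10⁻⁷ × 4.46×10⁷ = 2.13×10⁻¹⁸ A²
I_n = √(2.13×10⁻¹⁸) = 1.46×10⁻⁹ A = 1.46 nA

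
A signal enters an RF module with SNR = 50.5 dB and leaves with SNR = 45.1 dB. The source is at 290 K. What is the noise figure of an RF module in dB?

5.4 dB

NF (dB) = SNR_in(dB) − SNR_out(dB) when the source is at T₀
NF = 50.5 − 45.1 = 5.4 dB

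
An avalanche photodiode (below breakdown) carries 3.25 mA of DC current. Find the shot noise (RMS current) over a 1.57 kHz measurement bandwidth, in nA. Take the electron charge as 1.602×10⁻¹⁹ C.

I_n = √(2qI·B)
2qI·B = 2 × 1.602×10⁻¹⁹ × 3.25×10⁻³ × 1.57×10³ = 1.63×10⁻¹⁸ A²
I_n = √(1.63×10⁻¹⁸) = 1.28×10⁻⁹ A = 1.28 nA

1.28 nA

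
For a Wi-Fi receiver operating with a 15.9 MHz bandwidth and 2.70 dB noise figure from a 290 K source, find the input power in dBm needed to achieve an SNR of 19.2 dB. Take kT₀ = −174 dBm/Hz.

−80.1 dBm

Sensitivity = −174 + 10 log₁₀(B) + NF + SNR_min
= −174 + 72.01 + 2.70 + 19.2
= −80.09 dBm → −80.1 dBm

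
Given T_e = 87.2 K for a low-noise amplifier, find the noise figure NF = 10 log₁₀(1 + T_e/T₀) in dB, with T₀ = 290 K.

F = 1 + T_e/T₀ = 1 + 87.2/290 = 1.30069
NF = 10 log₁₀(1.30069) = 1.14 dB

1.14 dB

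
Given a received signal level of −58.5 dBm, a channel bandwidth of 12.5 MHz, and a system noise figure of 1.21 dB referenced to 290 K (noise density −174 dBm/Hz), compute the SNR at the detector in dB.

Noise floor: N = −174 + 10 log₁₀(B) + NF
10 log₁₀(1.25×10⁷) = 70.97 dB
N = −174 + 70.97 + 1.21 = −101.82 dBm
SNR = P_sig − N = −58.5 − (−101.82) = 43.32 dB → 43.3 dB

43.3 dB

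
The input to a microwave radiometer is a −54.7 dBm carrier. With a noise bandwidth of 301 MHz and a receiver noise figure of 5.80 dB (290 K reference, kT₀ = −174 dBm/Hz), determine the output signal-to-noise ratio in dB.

Noise floor: N = −174 + 10 log₁₀(B) + NF
10 log₁₀(3.01×10⁸) = 84.79 dB
N = −174 + 84.79 + 5.80 = −83.41 dBm
SNR = P_sig − N = −54.7 − (−83.41) = 28.71 dB → 28.7 dB

28.7 dB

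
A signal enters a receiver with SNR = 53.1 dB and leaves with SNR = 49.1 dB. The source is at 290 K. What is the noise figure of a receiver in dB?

4.0 dB

NF (dB) = SNR_in(dB) − SNR_out(dB) when the source is at T₀
NF = 53.1 − 49.1 = 4.0 dB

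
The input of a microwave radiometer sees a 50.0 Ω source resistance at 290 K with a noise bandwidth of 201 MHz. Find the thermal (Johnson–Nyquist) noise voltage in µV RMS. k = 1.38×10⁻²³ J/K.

V_n = √(4kTRB)
4kTRB = 4 × 1.38×10⁻²³ × 290 × 5.00×10¹ × 2.01×10⁸ = 1.61×10⁻¹⁰ V²
V_n = √(1.61×10⁻¹⁰) = 1.27×10⁻⁵ V = 12.7 µV

12.7 µV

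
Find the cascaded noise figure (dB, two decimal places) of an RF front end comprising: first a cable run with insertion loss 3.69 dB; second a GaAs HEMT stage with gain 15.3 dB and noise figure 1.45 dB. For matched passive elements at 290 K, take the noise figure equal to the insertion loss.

Convert to linear (a loss of L dB is a gain of −L dB): F_i = 10^(NF_i/10), G_i = 10^(G_i,dB/10)
  Stage 1: F_1 = 10^(3.69/10) = 2.339, G_1 = 10^(−3.69/10) = 0.4276
  Stage 2: F_2 = 10^(1.45/10) = 1.396, G_2 = 10^(15.3/10) = 33.88
Friis cascade:
  F = 2.339 + (1.396 − 1)/0.4276 = 3.266
NF = 10 log₁₀(3.266) = 5.14 dB

5.14 dB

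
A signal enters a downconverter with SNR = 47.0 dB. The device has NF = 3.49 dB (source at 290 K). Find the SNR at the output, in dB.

43.51 dB

By definition F = SNR_in/SNR_out, so in dB: SNR_out = SNR_in − NF
SNR_out = 47.0 − 3.49 = 43.51 dB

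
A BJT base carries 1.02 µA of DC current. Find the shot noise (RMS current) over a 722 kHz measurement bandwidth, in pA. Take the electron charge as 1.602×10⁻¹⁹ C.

I_n = √(2qI·B)
2qI·B = 2 × 1.602×10⁻¹⁹ × 1.02×10⁻⁶ × 7.22×10⁵ = 2.36×10⁻¹⁹ A²
I_n = √(2.36×10⁻¹⁹) = 4.86×10⁻¹⁰ A = 486 pA

486 pA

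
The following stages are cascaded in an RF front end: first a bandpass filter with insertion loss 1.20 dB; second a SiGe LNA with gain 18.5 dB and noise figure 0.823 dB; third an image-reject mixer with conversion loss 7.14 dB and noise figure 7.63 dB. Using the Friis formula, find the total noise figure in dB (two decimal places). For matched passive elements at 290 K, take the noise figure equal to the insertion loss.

Convert to linear (a loss of L dB is a gain of −L dB): F_i = 10^(NF_i/10), G_i = 10^(G_i,dB/10)
  Stage 1: F_1 = 10^(1.20/10) = 1.318, G_1 = 10^(−1.20/10) = 0.7586
  Stage 2: F_2 = 10^(0.823/10) = 1.209, G_2 = 10^(18.5/10) = 70.79
  Stage 3: F_3 = 10^(7.63/10) = 5.794, G_3 = 10^(−7.14/10) = 0.1932
Friis cascade:
  F = 1.318 + (1.209 − 1)/0.7586 + (5.794 − 1)/53.70 = 1.683
NF = 10 log₁₀(1.683) = 2.26 dB

2.26 dB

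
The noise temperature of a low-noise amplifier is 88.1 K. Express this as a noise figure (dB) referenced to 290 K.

1.15 dB

F = 1 + T_e/T₀ = 1 + 88.1/290 = 1.30379
NF = 10 log₁₀(1.30379) = 1.15 dB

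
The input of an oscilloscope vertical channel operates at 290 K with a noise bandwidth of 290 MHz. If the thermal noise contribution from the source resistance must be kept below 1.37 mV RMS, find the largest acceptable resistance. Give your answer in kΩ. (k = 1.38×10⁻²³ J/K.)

404 kΩ

Johnson–Nyquist: V_n = √(4kTRB) ⇒ R = V_n² / (4kTB)
4kTB = 4 × 1.38×10⁻²³ × 290 × 2.90×10⁸ = 4.64×10⁻¹²
R = (1.37×10⁻³)² / 4.64×10⁻¹² = 4.04×10⁵ Ω = 404 kΩ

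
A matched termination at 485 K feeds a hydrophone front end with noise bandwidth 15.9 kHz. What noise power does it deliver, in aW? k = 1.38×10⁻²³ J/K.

P_n = kTB = 1.38×10⁻²³ × 485 × 1.59×10⁴ = 1.06×10⁻¹⁶ W = 106 aW

106 aW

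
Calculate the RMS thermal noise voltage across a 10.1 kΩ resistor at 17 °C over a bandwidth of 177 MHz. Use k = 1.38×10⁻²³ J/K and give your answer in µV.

169 µV

T = 17 °C + 273.15 = 290.15 K
V_n = √(4kTRB)
4kTRB = 4 × 1.38×10⁻²³ × 290.15 × 1.01×10⁴ × 1.77×10⁸ = 2.86×10⁻⁸ V²
V_n = √(2.86×10⁻⁸) = 1.69×10⁻⁴ V = 169 µV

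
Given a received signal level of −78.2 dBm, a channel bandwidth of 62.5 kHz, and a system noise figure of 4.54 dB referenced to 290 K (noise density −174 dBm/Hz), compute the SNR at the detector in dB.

Noise floor: N = −174 + 10 log₁₀(B) + NF
10 log₁₀(6.25×10⁴) = 47.96 dB
N = −174 + 47.96 + 4.54 = −121.50 dBm
SNR = P_sig − N = −78.2 − (−121.50) = 43.30 dB → 43.3 dB

43.3 dB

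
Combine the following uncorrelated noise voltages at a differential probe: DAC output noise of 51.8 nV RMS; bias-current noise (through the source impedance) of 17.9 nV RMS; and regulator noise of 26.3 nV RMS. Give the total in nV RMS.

60.8 nV

Uncorrelated sources add in power (mean-square): V_tot = √(ΣV_i²)
V_tot = √[(5.18×10⁻⁸)² + (1.79×10⁻⁸)² + (2.63×10⁻⁸)²] = 6.08×10⁻⁸ V = 60.8 nV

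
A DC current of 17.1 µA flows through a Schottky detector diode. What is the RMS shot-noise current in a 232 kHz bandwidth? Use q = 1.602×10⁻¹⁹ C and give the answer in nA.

I_n = √(2qI·B)
2qI·B = 2 × 1.602×10⁻¹⁹ × 1.71×10⁻⁵ × 2.32×10⁵ = 1.27×10⁻¹⁸ A²
I_n = √(1.27×10⁻¹⁸) = 1.13×10⁻⁹ A = 1.13 nA

1.13 nA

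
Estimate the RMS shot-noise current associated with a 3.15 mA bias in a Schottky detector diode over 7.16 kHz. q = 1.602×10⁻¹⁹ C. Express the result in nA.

I_n = √(2qI·B)
2qI·B = 2 × 1.602×10⁻¹⁹ × 3.15×10⁻³ × 7.16×10³ = 7.23×10⁻¹⁸ A²
I_n = √(7.23×10⁻¹⁸) = 2.69×10⁻⁹ A = 2.69 nA

2.69 nA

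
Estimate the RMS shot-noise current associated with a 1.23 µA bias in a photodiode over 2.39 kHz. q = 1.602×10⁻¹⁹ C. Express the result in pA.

I_n = √(2qI·B)
2qI·B = 2 × 1.602×10⁻¹⁹ × 1.23×10⁻⁶ × 2.39×10³ = 9.42×10⁻²² A²
I_n = √(9.42×10⁻²²) = 3.07×10⁻¹¹ A = 30.7 pA

30.7 pA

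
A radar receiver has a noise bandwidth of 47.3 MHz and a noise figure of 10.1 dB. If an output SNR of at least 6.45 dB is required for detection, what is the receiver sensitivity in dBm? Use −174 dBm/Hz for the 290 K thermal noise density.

Sensitivity = −174 + 10 log₁₀(B) + NF + SNR_min
= −174 + 76.75 + 10.1 + 6.45
= −80.70 dBm → −80.7 dBm

−80.7 dBm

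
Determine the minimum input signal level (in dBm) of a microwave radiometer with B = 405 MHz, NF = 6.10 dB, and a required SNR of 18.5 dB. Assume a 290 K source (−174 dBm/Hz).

Sensitivity = −174 + 10 log₁₀(B) + NF + SNR_min
= −174 + 86.07 + 6.10 + 18.5
= −63.33 dBm → −63.3 dBm

−63.3 dBm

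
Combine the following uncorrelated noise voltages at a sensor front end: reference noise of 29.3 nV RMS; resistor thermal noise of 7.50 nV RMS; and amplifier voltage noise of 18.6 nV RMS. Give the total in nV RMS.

Uncorrelated sources add in power (mean-square): V_tot = √(ΣV_i²)
V_tot = √[(2.93×10⁻⁸)² + (7.50×10⁻⁹)² + (1.86×10⁻⁸)²] = 3.55×10⁻⁸ V = 35.5 nV

35.5 nV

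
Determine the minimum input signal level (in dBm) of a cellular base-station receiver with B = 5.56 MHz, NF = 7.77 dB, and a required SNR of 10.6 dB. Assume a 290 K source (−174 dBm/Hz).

−88.2 dBm

Sensitivity = −174 + 10 log₁₀(B) + NF + SNR_min
= −174 + 67.45 + 7.77 + 10.6
= −88.18 dBm → −88.2 dBm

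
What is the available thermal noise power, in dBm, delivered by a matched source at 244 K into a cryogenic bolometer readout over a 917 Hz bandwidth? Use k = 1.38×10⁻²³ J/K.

P_n = kTB = 1.38×10⁻²³ × 244 × 9.17×10² = 3.09×10⁻¹⁸ W
In dBm: 10 log₁₀(3.09×10⁻¹⁸ / 10⁻³) = −145.1 dBm

−145.1 dBm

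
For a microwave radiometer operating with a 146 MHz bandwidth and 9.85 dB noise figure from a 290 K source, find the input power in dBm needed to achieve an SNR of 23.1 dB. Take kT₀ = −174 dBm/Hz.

−59.4 dBm

Sensitivity = −174 + 10 log₁₀(B) + NF + SNR_min
= −174 + 81.64 + 9.85 + 23.1
= −59.41 dBm → −59.4 dBm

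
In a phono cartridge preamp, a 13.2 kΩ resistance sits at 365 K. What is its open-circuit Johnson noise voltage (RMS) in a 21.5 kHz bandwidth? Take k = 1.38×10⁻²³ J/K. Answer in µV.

V_n = √(4kTRB)
4kTRB = 4 × 1.38×10⁻²³ × 365 × 1.32×10⁴ × 2.15×10⁴ = 5.72×10⁻¹² V²
V_n = √(5.72×10⁻¹²) = 2.39×10⁻⁶ V = 2.39 µV

2.39 µV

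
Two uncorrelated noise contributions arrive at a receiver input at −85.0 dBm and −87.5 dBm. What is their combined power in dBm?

Convert to linear, add, convert back:
P₁ = 3.16×10⁻¹² W, P₂ = 1.78×10⁻¹² W
P_tot = 4.94×10⁻¹² W → 10 log₁₀(P_tot / 10⁻³) = −83.1 dBm

−83.1 dBm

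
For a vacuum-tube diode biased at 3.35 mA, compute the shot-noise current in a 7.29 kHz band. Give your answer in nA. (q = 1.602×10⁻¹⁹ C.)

2.80 nA

I_n = √(2qI·B)
2qI·B = 2 × 1.602×10⁻¹⁹ × 3.35×10⁻³ × 7.29×10³ = 7.82×10⁻¹⁸ A²
I_n = √(7.82×10⁻¹⁸) = 2.80×10⁻⁹ A = 2.80 nA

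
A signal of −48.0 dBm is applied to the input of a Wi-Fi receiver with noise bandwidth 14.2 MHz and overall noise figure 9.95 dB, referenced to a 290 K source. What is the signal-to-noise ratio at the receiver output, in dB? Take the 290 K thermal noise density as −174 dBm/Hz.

Noise floor: N = −174 + 10 log₁₀(B) + NF
10 log₁₀(1.42×10⁷) = 71.52 dB
N = −174 + 71.52 + 9.95 = −92.53 dBm
SNR = P_sig − N = −48.0 − (−92.53) = 44.53 dB → 44.5 dB

44.5 dB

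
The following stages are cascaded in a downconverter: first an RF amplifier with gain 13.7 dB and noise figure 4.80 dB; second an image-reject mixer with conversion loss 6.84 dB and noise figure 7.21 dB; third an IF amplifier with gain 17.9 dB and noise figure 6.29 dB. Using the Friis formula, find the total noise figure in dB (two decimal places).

Convert to linear (a loss of L dB is a gain of −L dB): F_i = 10^(NF_i/10), G_i = 10^(G_i,dB/10)
  Stage 1: F_1 = 10^(4.80/10) = 3.020, G_1 = 10^(13.7/10) = 23.44
  Stage 2: F_2 = 10^(7.21/10) = 5.260, G_2 = 10^(−6.84/10) = 0.2070
  Stage 3: F_3 = 10^(6.29/10) = 4.256, G_3 = 10^(17.9/10) = 61.66
Friis cascade:
  F = 3.020 + (5.260 − 1)/23.44 + (4.256 − 1)/4.853 = 3.873
NF = 10 log₁₀(3.873) = 5.88 dB

5.88 dB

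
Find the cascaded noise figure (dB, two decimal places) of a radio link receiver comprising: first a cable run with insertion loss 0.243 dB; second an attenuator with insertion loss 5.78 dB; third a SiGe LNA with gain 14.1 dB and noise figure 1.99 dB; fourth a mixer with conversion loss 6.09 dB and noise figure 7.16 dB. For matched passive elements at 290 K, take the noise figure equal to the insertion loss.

8.44 dB

Convert to linear (a loss of L dB is a gain of −L dB): F_i = 10^(NF_i/10), G_i = 10^(G_i,dB/10)
  Stage 1: F_1 = 10^(0.243/10) = 1.058, G_1 = 10^(−0.243/10) = 0.9456
  Stage 2: F_2 = 10^(5.78/10) = 3.784, G_2 = 10^(−5.78/10) = 0.2642
  Stage 3: F_3 = 10^(1.99/10) = 1.581, G_3 = 10^(14.1/10) = 25.70
  Stage 4: F_4 = 10^(7.16/10) = 5.200, G_4 = 10^(−6.09/10) = 0.2460
Friis cascade:
  F = 1.058 + (3.784 − 1)/0.9456 + (1.581 − 1)/0.2499 + (5.200 − 1)/6.422 = 6.982
NF = 10 log₁₀(6.982) = 8.44 dB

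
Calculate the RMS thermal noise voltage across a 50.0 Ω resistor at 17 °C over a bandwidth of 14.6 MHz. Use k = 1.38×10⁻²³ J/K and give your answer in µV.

T = 17 °C + 273.15 = 290.15 K
V_n = √(4kTRB)
4kTRB = 4 × 1.38×10⁻²³ × 290.15 × 5.00×10¹ × 1.46×10⁷ = 1.17×10⁻¹¹ V²
V_n = √(1.17×10⁻¹¹) = 3.42×10⁻⁶ V = 3.42 µV

3.42 µV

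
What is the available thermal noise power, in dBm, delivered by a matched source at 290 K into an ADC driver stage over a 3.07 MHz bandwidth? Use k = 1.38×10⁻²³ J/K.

−109.1 dBm

P_n = kTB = 1.38×10⁻²³ × 290 × 3.07×10⁶ = 1.23×10⁻¹⁴ W
In dBm: 10 log₁₀(1.23×10⁻¹⁴ / 10⁻³) = −109.1 dBm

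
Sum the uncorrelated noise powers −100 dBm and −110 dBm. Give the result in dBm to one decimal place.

Convert to linear, add, convert back:
P₁ = 1.00×10⁻¹³ W, P₂ = 1.00×10⁻¹⁴ W
P_tot = 1.10×10⁻¹³ W → 10 log₁₀(P_tot / 10⁻³) = −99.6 dBm

−99.6 dBm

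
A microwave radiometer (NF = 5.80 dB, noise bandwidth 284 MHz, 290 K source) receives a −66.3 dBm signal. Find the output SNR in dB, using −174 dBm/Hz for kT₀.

Noise floor: N = −174 + 10 log₁₀(B) + NF
10 log₁₀(2.84×10⁸) = 84.53 dB
N = −174 + 84.53 + 5.80 = −83.67 dBm
SNR = P_sig − N = −66.3 − (−83.67) = 17.37 dB → 17.4 dB

17.4 dB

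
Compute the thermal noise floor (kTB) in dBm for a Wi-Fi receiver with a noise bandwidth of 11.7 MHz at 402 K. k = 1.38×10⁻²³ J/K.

−101.9 dBm

P_n = kTB = 1.38×10⁻²³ × 402 × 1.17×10⁷ = 6.49×10⁻¹⁴ W
In dBm: 10 log₁₀(6.49×10⁻¹⁴ / 10⁻³) = −101.9 dBm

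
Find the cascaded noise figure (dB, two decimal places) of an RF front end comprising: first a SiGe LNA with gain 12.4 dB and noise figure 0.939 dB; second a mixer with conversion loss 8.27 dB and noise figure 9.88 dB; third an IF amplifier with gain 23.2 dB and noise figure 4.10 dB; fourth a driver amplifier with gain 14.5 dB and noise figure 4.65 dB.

Convert to linear (a loss of L dB is a gain of −L dB): F_i = 10^(NF_i/10), G_i = 10^(G_i,dB/10)
  Stage 1: F_1 = 10^(0.939/10) = 1.241, G_1 = 10^(12.4/10) = 17.38
  Stage 2: F_2 = 10^(9.88/10) = 9.727, G_2 = 10^(−8.27/10) = 0.1489
  Stage 3: F_3 = 10^(4.10/10) = 2.570, G_3 = 10^(23.2/10) = 208.9
  Stage 4: F_4 = 10^(4.65/10) = 2.917, G_4 = 10^(14.5/10) = 28.18
Friis cascade:
  F = 1.241 + (9.727 − 1)/17.38 + (2.570 − 1)/2.588 + (2.917 − 1)/540.8 = 2.354
NF = 10 log₁₀(2.354) = 3.72 dB

3.72 dB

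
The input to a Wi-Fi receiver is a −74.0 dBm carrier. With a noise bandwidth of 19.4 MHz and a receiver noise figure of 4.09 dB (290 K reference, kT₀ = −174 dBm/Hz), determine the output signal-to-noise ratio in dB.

Noise floor: N = −174 + 10 log₁₀(B) + NF
10 log₁₀(1.94×10⁷) = 72.88 dB
N = −174 + 72.88 + 4.09 = −97.03 dBm
SNR = P_sig − N = −74.0 − (−97.03) = 23.03 dB → 23.0 dB

23.0 dB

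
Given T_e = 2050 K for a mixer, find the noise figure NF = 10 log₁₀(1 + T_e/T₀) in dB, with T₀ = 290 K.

9.07 dB

F = 1 + T_e/T₀ = 1 + 2050/290 = 8.06897
NF = 10 log₁₀(8.06897) = 9.07 dB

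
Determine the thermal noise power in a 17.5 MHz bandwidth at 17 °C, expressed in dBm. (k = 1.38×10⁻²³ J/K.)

−101.5 dBm

T = 17 °C + 273.15 = 290.15 K
P_n = kTB = 1.38×10⁻²³ × 290.15 × 1.75×10⁷ = 7.01×10⁻¹⁴ W
In dBm: 10 log₁₀(7.01×10⁻¹⁴ / 10⁻³) = −101.5 dBm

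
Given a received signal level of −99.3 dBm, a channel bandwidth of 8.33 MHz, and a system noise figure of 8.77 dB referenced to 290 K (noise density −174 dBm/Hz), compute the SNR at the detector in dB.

Noise floor: N = −174 + 10 log₁₀(B) + NF
10 log₁₀(8.33×10⁶) = 69.21 dB
N = −174 + 69.21 + 8.77 = −96.02 dBm
SNR = P_sig − N = −99.3 − (−96.02) = −3.28 dB → −3.3 dB

−3.3 dB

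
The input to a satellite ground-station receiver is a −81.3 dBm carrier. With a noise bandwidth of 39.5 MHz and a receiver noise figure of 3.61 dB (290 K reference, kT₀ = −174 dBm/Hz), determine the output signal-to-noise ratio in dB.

13.1 dB

Noise floor: N = −174 + 10 log₁₀(B) + NF
10 log₁₀(3.95×10⁷) = 75.97 dB
N = −174 + 75.97 + 3.61 = −94.42 dBm
SNR = P_sig − N = −81.3 − (−94.42) = 13.12 dB → 13.1 dB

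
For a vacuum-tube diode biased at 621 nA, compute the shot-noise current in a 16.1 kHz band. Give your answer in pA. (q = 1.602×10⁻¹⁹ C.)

56.6 pA

I_n = √(2qI·B)
2qI·B = 2 × 1.602×10⁻¹⁹ × 6.21×10⁻⁷ × 1.61×10⁴ = 3.20×10⁻²¹ A²
I_n = √(3.20×10⁻²¹) = 5.66×10⁻¹¹ A = 56.6 pA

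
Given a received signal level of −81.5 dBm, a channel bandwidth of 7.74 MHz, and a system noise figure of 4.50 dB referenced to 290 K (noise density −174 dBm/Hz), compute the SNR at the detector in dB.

Noise floor: N = −174 + 10 log₁₀(B) + NF
10 log₁₀(7.74×10⁶) = 68.89 dB
N = −174 + 68.89 + 4.50 = −100.61 dBm
SNR = P_sig − N = −81.5 − (−100.61) = 19.11 dB → 19.1 dB

19.1 dB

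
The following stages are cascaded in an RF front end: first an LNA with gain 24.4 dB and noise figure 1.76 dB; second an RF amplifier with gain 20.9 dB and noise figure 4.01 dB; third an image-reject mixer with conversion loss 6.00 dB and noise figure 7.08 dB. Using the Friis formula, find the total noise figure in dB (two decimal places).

Convert to linear (a loss of L dB is a gain of −L dB): F_i = 10^(NF_i/10), G_i = 10^(G_i,dB/10)
  Stage 1: F_1 = 10^(1.76/10) = 1.500, G_1 = 10^(24.4/10) = 275.4
  Stage 2: F_2 = 10^(4.01/10) = 2.518, G_2 = 10^(20.9/10) = 123.0
  Stage 3: F_3 = 10^(7.08/10) = 5.105, G_3 = 10^(−6.00/10) = 0.2512
Friis cascade:
  F = 1.500 + (2.518 − 1)/275.4 + (5.105 − 1)/3.388×10⁴ = 1.505
NF = 10 log₁₀(1.505) = 1.78 dB

1.78 dB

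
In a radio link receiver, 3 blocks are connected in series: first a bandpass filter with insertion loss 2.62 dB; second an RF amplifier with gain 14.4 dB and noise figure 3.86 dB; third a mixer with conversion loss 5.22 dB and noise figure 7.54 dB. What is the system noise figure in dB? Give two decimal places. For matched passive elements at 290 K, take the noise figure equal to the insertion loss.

6.77 dB

Convert to linear (a loss of L dB is a gain of −L dB): F_i = 10^(NF_i/10), G_i = 10^(G_i,dB/10)
  Stage 1: F_1 = 10^(2.62/10) = 1.828, G_1 = 10^(−2.62/10) = 0.5470
  Stage 2: F_2 = 10^(3.86/10) = 2.432, G_2 = 10^(14.4/10) = 27.54
  Stage 3: F_3 = 10^(7.54/10) = 5.675, G_3 = 10^(−5.22/10) = 0.3006
Friis cascade:
  F = 1.828 + (2.432 − 1)/0.5470 + (5.675 − 1)/15.07 = 4.757
NF = 10 log₁₀(4.757) = 6.77 dB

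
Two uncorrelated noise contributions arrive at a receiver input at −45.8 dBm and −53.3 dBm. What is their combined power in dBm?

−45.1 dBm

Convert to linear, add, convert back:
P₁ = 2.63×10⁻⁸ W, P₂ = 4.68×10⁻⁹ W
P_tot = 3.10×10⁻⁸ W → 10 log₁₀(P_tot / 10⁻³) = −45.1 dBm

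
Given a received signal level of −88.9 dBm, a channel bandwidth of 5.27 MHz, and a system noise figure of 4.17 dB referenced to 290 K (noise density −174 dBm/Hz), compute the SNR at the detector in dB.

Noise floor: N = −174 + 10 log₁₀(B) + NF
10 log₁₀(5.27×10⁶) = 67.22 dB
N = −174 + 67.22 + 4.17 = −102.61 dBm
SNR = P_sig − N = −88.9 − (−102.61) = 13.71 dB → 13.7 dB

13.7 dB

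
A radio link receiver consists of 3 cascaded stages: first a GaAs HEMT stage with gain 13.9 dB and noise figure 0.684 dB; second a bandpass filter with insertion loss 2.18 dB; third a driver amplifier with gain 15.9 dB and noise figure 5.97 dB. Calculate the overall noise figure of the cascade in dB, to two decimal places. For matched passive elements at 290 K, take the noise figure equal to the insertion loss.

Convert to linear (a loss of L dB is a gain of −L dB): F_i = 10^(NF_i/10), G_i = 10^(G_i,dB/10)
  Stage 1: F_1 = 10^(0.684/10) = 1.171, G_1 = 10^(13.9/10) = 24.55
  Stage 2: F_2 = 10^(2.18/10) = 1.652, G_2 = 10^(−2.18/10) = 0.6053
  Stage 3: F_3 = 10^(5.97/10) = 3.954, G_3 = 10^(15.9/10) = 38.90
Friis cascade:
  F = 1.171 + (1.652 − 1)/24.55 + (3.954 − 1)/14.86 = 1.396
NF = 10 log₁₀(1.396) = 1.45 dB

1.45 dB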